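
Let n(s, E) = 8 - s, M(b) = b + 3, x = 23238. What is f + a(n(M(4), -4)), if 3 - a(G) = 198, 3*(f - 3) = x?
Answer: 7554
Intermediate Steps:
M(b) = 3 + b
f = 7749 (f = 3 + (⅓)*23238 = 3 + 7746 = 7749)
a(G) = -195 (a(G) = 3 - 1*198 = 3 - 198 = -195)
f + a(n(M(4), -4)) = 7749 - 195 = 7554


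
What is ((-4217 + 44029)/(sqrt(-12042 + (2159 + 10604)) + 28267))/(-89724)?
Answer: -281341451/17922875222808 + 9953*sqrt(721)/17922875222808 ≈ -1.5682e-5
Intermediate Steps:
((-4217 + 44029)/(sqrt(-12042 + (2159 + 10604)) + 28267))/(-89724) = (39812/(sqrt(-12042 + 12763) + 28267))*(-1/89724) = (39812/(sqrt(721) + 28267))*(-1/89724) = (39812/(28267 + sqrt(721)))*(-1/89724) = -9953/(22431*(28267 + sqrt(721)))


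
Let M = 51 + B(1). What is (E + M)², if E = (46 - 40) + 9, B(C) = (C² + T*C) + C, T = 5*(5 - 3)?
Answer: 6084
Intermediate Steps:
T = 10 (T = 5*2 = 10)
B(C) = C² + 11*C (B(C) = (C² + 10*C) + C = C² + 11*C)
M = 63 (M = 51 + 1*(11 + 1) = 51 + 1*12 = 51 + 12 = 63)
E = 15 (E = 6 + 9 = 15)
(E + M)² = (15 + 63)² = 78² = 6084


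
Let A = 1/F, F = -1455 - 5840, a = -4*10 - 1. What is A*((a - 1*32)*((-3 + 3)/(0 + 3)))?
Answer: 0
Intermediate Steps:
a = -41 (a = -40 - 1 = -41)
F = -7295
A = -1/7295 (A = 1/(-7295) = -1/7295 ≈ -0.00013708)
A*((a - 1*32)*((-3 + 3)/(0 + 3))) = -(-41 - 1*32)*(-3 + 3)/(0 + 3)/7295 = -(-41 - 32)*0/3/7295 = -(-73)*0*(⅓)/7295 = -(-73)*0/7295 = -1/7295*0 = 0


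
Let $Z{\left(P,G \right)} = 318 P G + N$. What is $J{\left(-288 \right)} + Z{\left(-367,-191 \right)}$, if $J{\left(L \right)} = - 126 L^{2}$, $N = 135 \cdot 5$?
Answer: $11840577$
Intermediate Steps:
$N = 675$
$Z{\left(P,G \right)} = 675 + 318 G P$ ($Z{\left(P,G \right)} = 318 P G + 675 = 318 G P + 675 = 675 + 318 G P$)
$J{\left(-288 \right)} + Z{\left(-367,-191 \right)} = - 126 \left(-288\right)^{2} + \left(675 + 318 \left(-191\right) \left(-367\right)\right) = \left(-126\right) 82944 + \left(675 + 22290846\right) = -10450944 + 22291521 = 11840577$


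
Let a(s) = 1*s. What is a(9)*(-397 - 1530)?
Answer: -17343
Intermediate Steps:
a(s) = s
a(9)*(-397 - 1530) = 9*(-397 - 1530) = 9*(-1927) = -17343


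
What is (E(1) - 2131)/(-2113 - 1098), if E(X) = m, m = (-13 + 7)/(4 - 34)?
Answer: 10654/16055 ≈ 0.66359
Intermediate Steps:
m = ⅕ (m = -6/(-30) = -6*(-1/30) = ⅕ ≈ 0.20000)
E(X) = ⅕
(E(1) - 2131)/(-2113 - 1098) = (⅕ - 2131)/(-2113 - 1098) = -10654/5/(-3211) = -10654/5*(-1/3211) = 10654/16055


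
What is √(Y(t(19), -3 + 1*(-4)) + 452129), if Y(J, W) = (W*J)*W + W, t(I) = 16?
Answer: √452906 ≈ 672.98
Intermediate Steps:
Y(J, W) = W + J*W² (Y(J, W) = (J*W)*W + W = J*W² + W = W + J*W²)
√(Y(t(19), -3 + 1*(-4)) + 452129) = √((-3 + 1*(-4))*(1 + 16*(-3 + 1*(-4))) + 452129) = √((-3 - 4)*(1 + 16*(-3 - 4)) + 452129) = √(-7*(1 + 16*(-7)) + 452129) = √(-7*(1 - 112) + 452129) = √(-7*(-111) + 452129) = √(777 + 452129) = √452906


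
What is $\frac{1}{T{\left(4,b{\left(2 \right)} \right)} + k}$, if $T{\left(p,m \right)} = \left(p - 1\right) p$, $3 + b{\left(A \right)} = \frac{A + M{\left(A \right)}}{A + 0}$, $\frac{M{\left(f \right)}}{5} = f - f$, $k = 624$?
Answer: $\frac{1}{636} \approx 0.0015723$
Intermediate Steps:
$M{\left(f \right)} = 0$ ($M{\left(f \right)} = 5 \left(f - f\right) = 5 \cdot 0 = 0$)
$b{\left(A \right)} = -2$ ($b{\left(A \right)} = -3 + \frac{A + 0}{A + 0} = -3 + \frac{A}{A} = -3 + 1 = -2$)
$T{\left(p,m \right)} = p \left(-1 + p\right)$ ($T{\left(p,m \right)} = \left(-1 + p\right) p = p \left(-1 + p\right)$)
$\frac{1}{T{\left(4,b{\left(2 \right)} \right)} + k} = \frac{1}{4 \left(-1 + 4\right) + 624} = \frac{1}{4 \cdot 3 + 624} = \frac{1}{12 + 624} = \frac{1}{636}$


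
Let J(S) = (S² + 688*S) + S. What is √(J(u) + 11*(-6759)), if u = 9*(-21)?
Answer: 3*I*√18761 ≈ 410.91*I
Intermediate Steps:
u = -189
J(S) = S² + 689*S
√(J(u) + 11*(-6759)) = √(-189*(689 - 189) + 11*(-6759)) = √(-189*500 - 74349) = √(-94500 - 74349) = √(-168849) = 3*I*√18761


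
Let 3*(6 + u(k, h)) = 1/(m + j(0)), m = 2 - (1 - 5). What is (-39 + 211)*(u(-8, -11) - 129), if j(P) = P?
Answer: -208894/9 ≈ -23210.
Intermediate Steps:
m = 6 (m = 2 - 1*(-4) = 2 + 4 = 6)
u(k, h) = -107/18 (u(k, h) = -6 + 1/(3*(6 + 0)) = -6 + (⅓)/6 = -6 + (⅓)*(⅙) = -6 + 1/18 = -107/18)
(-39 + 211)*(u(-8, -11) - 129) = (-39 + 211)*(-107/18 - 129) = 172*(-2429/18) = -208894/9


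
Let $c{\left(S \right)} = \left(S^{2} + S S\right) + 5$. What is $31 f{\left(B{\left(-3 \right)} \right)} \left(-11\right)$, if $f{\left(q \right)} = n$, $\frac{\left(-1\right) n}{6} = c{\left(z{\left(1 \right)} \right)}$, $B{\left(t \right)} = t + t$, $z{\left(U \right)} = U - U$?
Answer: $10230$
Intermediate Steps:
$z{\left(U \right)} = 0$
$B{\left(t \right)} = 2 t$
$c{\left(S \right)} = 5 + 2 S^{2}$ ($c{\left(S \right)} = \left(S^{2} + S^{2}\right) + 5 = 2 S^{2} + 5 = 5 + 2 S^{2}$)
$n = -30$ ($n = - 6 \left(5 + 2 \cdot 0^{2}\right) = - 6 \left(5 + 2 \cdot 0\right) = - 6 \left(5 + 0\right) = \left(-6\right) 5 = -30$)
$f{\left(q \right)} = -30$
$31 f{\left(B{\left(-3 \right)} \right)} \left(-11\right) = 31 \left(-30\right) \left(-11\right) = \left(-930\right) \left(-11\right) = 10230$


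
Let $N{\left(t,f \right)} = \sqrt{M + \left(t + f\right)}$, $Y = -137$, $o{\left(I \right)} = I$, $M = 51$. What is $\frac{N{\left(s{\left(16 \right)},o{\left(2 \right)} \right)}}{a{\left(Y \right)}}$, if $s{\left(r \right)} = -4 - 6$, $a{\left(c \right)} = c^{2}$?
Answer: $\frac{\sqrt{43}}{18769} \approx 0.00034938$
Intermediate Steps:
$s{\left(r \right)} = -10$
$N{\left(t,f \right)} = \sqrt{51 + f + t}$ ($N{\left(t,f \right)} = \sqrt{51 + \left(t + f\right)} = \sqrt{51 + \left(f + t\right)} = \sqrt{51 + f + t}$)
$\frac{N{\left(s{\left(16 \right)},o{\left(2 \right)} \right)}}{a{\left(Y \right)}} = \frac{\sqrt{51 + 2 - 10}}{\left(-137\right)^{2}} = \frac{\sqrt{43}}{18769}$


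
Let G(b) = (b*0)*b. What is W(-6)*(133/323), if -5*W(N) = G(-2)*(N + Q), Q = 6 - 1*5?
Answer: 0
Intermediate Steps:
G(b) = 0 (G(b) = 0*b = 0)
Q = 1 (Q = 6 - 5 = 1)
W(N) = 0 (W(N) = -0*(N + 1) = -0*(1 + N) = -⅕*0 = 0)
W(-6)*(133/323) = 0*(133/323) = 0*(133*(1/323)) = 0*(7/17) = 0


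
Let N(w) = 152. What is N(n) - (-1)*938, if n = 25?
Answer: 1090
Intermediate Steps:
N(n) - (-1)*938 = 152 - (-1)*938 = 152 - 1*(-938) = 152 + 938 = 1090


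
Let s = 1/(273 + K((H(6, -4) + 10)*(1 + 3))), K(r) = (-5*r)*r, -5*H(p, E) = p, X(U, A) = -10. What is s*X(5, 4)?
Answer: 50/29611 ≈ 0.0016886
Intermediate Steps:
H(p, E) = -p/5
K(r) = -5*r²
s = -5/29611 (s = 1/(273 - 5*(1 + 3)²*(-⅕*6 + 10)²) = 1/(273 - 5*16*(-6/5 + 10)²) = 1/(273 - 5*((44/5)*4)²) = 1/(273 - 5*(176/5)²) = 1/(273 - 5*30976/25) = 1/(273 - 30976/5) = 1/(-29611/5) = -5/29611 ≈ -0.00016886)
s*X(5, 4) = -5/29611*(-10) = 50/29611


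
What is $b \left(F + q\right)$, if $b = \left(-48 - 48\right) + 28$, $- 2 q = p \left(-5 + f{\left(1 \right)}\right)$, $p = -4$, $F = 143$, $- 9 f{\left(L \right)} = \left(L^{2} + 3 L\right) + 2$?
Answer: $- \frac{26860}{3} \approx -8953.3$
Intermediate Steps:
$f{\left(L \right)} = - \frac{2}{9} - \frac{L}{3} - \frac{L^{2}}{9}$ ($f{\left(L \right)} = - \frac{\left(L^{2} + 3 L\right) + 2}{9} = - \frac{2 + L^{2} + 3 L}{9} = - \frac{2}{9} - \frac{L}{3} - \frac{L^{2}}{9}$)
$q = - \frac{34}{3}$ ($q = - \frac{\left(-4\right) \left(-5 - \left(\frac{5}{9} + \frac{1}{9}\right)\right)}{2} = - \frac{\left(-4\right) \left(-5 - \frac{2}{3}\right)}{2} = - \frac{\left(-4\right) \left(- \frac{17}{3}\right)}{2} = \left(- \frac{1}{2}\right) \frac{68}{3} = - \frac{34}{3} \approx -11.333$)
$b = -68$ ($b = -96 + 28 = -68$)
$b \left(F + q\right) = - 68 \left(143 - \frac{34}{3}\right) = \left(-68\right) \frac{395}{3} = - \frac{26860}{3}$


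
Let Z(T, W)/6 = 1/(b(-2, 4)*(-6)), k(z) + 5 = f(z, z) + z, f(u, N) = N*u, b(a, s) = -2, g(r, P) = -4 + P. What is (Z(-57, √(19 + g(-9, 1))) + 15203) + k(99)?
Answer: 50197/2 ≈ 25099.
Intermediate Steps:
k(z) = -5 + z + z² (k(z) = -5 + (z*z + z) = -5 + (z² + z) = -5 + (z + z²) = -5 + z + z²)
Z(T, W) = ½ (Z(T, W) = 6/((-2*(-6))) = 6/12 = 6*(1/12) = ½)
(Z(-57, √(19 + g(-9, 1))) + 15203) + k(99) = (½ + 15203) + (-5 + 99 + 99²) = 30407/2 + (-5 + 99 + 9801) = 30407/2 + 9895 = 50197/2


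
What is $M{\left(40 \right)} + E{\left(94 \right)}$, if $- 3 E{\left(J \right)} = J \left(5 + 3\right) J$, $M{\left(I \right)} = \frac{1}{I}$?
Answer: $- \frac{2827517}{120} \approx -23563.0$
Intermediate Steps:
$E{\left(J \right)} = - \frac{8 J^{2}}{3}$ ($E{\left(J \right)} = - \frac{J \left(5 + 3\right) J}{3} = - \frac{J 8 J}{3} = - \frac{8 J J}{3} = - \frac{8 J^{2}}{3}$)
$M{\left(40 \right)} + E{\left(94 \right)} = \frac{1}{40} - \frac{8 \cdot 94^{2}}{3} = \frac{1}{40} - \frac{70688}{3} = - \frac{2827517}{120}$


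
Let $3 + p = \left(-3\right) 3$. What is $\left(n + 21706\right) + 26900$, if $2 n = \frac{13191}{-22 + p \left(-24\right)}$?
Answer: $\frac{25871583}{532} \approx 48631.0$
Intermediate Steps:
$p = -12$ ($p = -3 - 9 = -12$)
$n = \frac{13191}{532}$ ($n = \frac{13191 \frac{1}{-22 - -288}}{2} = \frac{13191 \frac{1}{-22 + 288}}{2} = \frac{13191 \cdot \frac{1}{266}}{2} = \frac{1}{2} \cdot \frac{13191}{266} = \frac{13191}{532} \approx 24.795$)
$\left(n + 21706\right) + 26900 = \left(\frac{13191}{532} + 21706\right) + 26900 = \frac{11560783}{532} + 26900 = \frac{25871583}{532}$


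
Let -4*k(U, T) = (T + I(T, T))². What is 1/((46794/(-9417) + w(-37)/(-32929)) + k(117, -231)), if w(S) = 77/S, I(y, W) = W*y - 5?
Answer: -15297891388/10793678325849745779 ≈ -1.4173e-9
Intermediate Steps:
I(y, W) = -5 + W*y
k(U, T) = -(-5 + T + T²)²/4 (k(U, T) = -(T + (-5 + T*T))²/4 = -(T + (-5 + T²))²/4 = -(-5 + T + T²)²/4)
1/((46794/(-9417) + w(-37)/(-32929)) + k(117, -231)) = 1/((46794/(-9417) + (77/(-37))/(-32929)) - (-5 - 231 + (-231)²)²/4) = 1/((46794*(-1/9417) + (77*(-1/37))*(-1/32929)) - (-5 - 231 + 53361)²/4) = 1/((-15598/3139 - 77/37*(-1/32929)) - ¼*53125²) = 1/((-15598/3139 + 77/1218373) - ¼*2822265625) = 1/(-19003940351/3824472847 - 2822265625/4) = 1/(-10793678325849745779/15297891388) = -15297891388/10793678325849745779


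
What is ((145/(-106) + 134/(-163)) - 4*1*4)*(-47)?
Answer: 14771489/17278 ≈ 854.93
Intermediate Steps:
((145/(-106) + 134/(-163)) - 4*1*4)*(-47) = ((145*(-1/106) + 134*(-1/163)) - 4*4)*(-47) = ((-145/106 - 134/163) - 16)*(-47) = (-37839/17278 - 16)*(-47) = -314287/17278*(-47) = 14771489/17278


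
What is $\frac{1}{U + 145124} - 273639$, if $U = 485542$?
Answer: $- \frac{172574813573}{630666} \approx -2.7364 \cdot 10^{5}$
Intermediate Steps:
$\frac{1}{U + 145124} - 273639 = \frac{1}{485542 + 145124} - 273639 = \frac{1}{630666} - 273639 = - \frac{172574813573}{630666}$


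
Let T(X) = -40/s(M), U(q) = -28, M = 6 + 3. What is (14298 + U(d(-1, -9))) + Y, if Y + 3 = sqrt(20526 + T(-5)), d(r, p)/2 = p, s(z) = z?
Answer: 14267 + sqrt(184694)/3 ≈ 14410.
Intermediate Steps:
M = 9
d(r, p) = 2*p
T(X) = -40/9
Y = -3 + sqrt(184694)/3 (Y = -3 + sqrt(20526 - 40/9) = -3 + sqrt(184694/9) = -3 + sqrt(184694)/3 ≈ 140.25)
(14298 + U(d(-1, -9))) + Y = (14298 - 28) + (-3 + sqrt(184694)/3) = 14270 + (-3 + sqrt(184694)/3) = 14267 + sqrt(184694)/3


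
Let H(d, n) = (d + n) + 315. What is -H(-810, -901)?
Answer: 1396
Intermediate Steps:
H(d, n) = 315 + d + n
-H(-810, -901) = -(315 - 810 - 901) = -1*(-1396) = 1396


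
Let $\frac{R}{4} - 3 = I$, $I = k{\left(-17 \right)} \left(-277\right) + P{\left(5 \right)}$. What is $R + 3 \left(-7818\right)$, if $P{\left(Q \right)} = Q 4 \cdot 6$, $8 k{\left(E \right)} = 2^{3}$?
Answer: $-24070$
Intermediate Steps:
$k{\left(E \right)} = 1$ ($k{\left(E \right)} = \frac{2^{3}}{8} = \frac{1}{8} \cdot 8 = 1$)
$P{\left(Q \right)} = 24 Q$ ($P{\left(Q \right)} = 4 Q 6 = 24 Q$)
$I = -157$ ($I = 1 \left(-277\right) + 24 \cdot 5 = -277 + 120 = -157$)
$R = -616$ ($R = 12 + 4 \left(-157\right) = 12 - 628 = -616$)
$R + 3 \left(-7818\right) = -616 + 3 \left(-7818\right) = -616 - 23454 = -24070$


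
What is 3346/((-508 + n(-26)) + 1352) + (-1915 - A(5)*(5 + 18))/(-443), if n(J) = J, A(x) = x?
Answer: 1571409/181187 ≈ 8.6729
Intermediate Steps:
3346/((-508 + n(-26)) + 1352) + (-1915 - A(5)*(5 + 18))/(-443) = 3346/((-508 - 26) + 1352) + (-1915 - 5*(5 + 18))/(-443) = 3346/(-534 + 1352) + (-1915 - 5*23)*(-1/443) = 3346/818 + (-1915 - 1*115)*(-1/443) = 3346*(1/818) + (-1915 - 115)*(-1/443) = 1673/409 - 2030*(-1/443) = 1673/409 + 2030/443 = 1571409/181187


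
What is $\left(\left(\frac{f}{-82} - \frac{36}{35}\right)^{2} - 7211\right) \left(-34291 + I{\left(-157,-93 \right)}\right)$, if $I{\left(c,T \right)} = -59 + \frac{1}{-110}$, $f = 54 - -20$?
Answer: $\frac{28039109210181017}{113257375} \approx 2.4757 \cdot 10^{8}$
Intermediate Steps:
$f = 74$ ($f = 54 + 20 = 74$)
$I{\left(c,T \right)} = - \frac{6491}{110}$ ($I{\left(c,T \right)} = -59 - \frac{1}{110} = - \frac{6491}{110}$)
$\left(\left(\frac{f}{-82} - \frac{36}{35}\right)^{2} - 7211\right) \left(-34291 + I{\left(-157,-93 \right)}\right) = \left(\left(\frac{74}{-82} - \frac{36}{35}\right)^{2} - 7211\right) \left(-34291 - \frac{6491}{110}\right) = \left(\left(74 \left(- \frac{1}{82}\right) - \frac{36}{35}\right)^{2} - 7211\right) \left(- \frac{3778501}{110}\right) = \left(\left(- \frac{37}{41} - \frac{36}{35}\right)^{2} - 7211\right) \left(- \frac{3778501}{110}\right) = \left(\left(- \frac{2771}{1435}\right)^{2} - 7211\right) \left(- \frac{3778501}{110}\right) = \left(\frac{7678441}{2059225} - 7211\right) \left(- \frac{3778501}{110}\right) = \left(- \frac{14841393034}{2059225}\right) \left(- \frac{3778501}{110}\right) = \frac{28039109210181017}{113257375}$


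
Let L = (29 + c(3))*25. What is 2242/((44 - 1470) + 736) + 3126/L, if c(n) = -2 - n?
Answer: 13529/6900 ≈ 1.9607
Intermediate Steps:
L = 600 (L = (29 + (-2 - 1*3))*25 = (29 + (-2 - 3))*25 = (29 - 5)*25 = 24*25 = 600)
2242/((44 - 1470) + 736) + 3126/L = 2242/((44 - 1470) + 736) + 3126/600 = 2242/(-1426 + 736) + 3126*(1/600) = 2242/(-690) + 521/100 = 2242*(-1/690) + 521/100 = -1121/345 + 521/100 = 13529/6900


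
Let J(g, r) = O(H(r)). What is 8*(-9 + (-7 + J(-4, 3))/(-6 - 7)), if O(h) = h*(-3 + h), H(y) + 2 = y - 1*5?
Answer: -1104/13 ≈ -84.923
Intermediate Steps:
H(y) = -7 + y (H(y) = -2 + (y - 1*5) = -2 + (y - 5) = -2 + (-5 + y) = -7 + y)
J(g, r) = (-10 + r)*(-7 + r) (J(g, r) = (-7 + r)*(-3 + (-7 + r)) = (-7 + r)*(-10 + r) = (-10 + r)*(-7 + r))
8*(-9 + (-7 + J(-4, 3))/(-6 - 7)) = 8*(-9 + (-7 + (-10 + 3)*(-7 + 3))/(-6 - 7)) = 8*(-9 + (-7 - 7*(-4))/(-13)) = 8*(-9 + (-7 + 28)*(-1/13)) = 8*(-9 + 21*(-1/13)) = 8*(-9 - 21/13) = 8*(-138/13) = -1104/13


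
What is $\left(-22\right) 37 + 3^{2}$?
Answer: $-805$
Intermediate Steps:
$\left(-22\right) 37 + 3^{2} = -814 + 9 = -805$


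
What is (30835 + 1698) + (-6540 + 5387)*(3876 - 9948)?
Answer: 7033549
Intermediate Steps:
(30835 + 1698) + (-6540 + 5387)*(3876 - 9948) = 32533 - 1153*(-6072) = 32533 + 7001016 = 7033549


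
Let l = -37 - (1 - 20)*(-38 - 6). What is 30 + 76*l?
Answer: -66318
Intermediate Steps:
l = -873 (l = -37 - (-19)*(-44) = -37 - 1*836 = -37 - 836 = -873)
30 + 76*l = 30 + 76*(-873) = 30 - 66348 = -66318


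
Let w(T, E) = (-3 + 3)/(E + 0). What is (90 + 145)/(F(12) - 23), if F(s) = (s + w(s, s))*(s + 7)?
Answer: 47/41 ≈ 1.1463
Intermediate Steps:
w(T, E) = 0 (w(T, E) = 0/E = 0)
F(s) = s*(7 + s) (F(s) = (s + 0)*(s + 7) = s*(7 + s))
(90 + 145)/(F(12) - 23) = (90 + 145)/(12*(7 + 12) - 23) = 235/(12*19 - 23) = 235/(228 - 23) = 235/205 = 235*(1/205) = 47/41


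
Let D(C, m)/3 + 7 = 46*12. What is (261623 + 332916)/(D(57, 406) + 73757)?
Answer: 594539/75392 ≈ 7.8860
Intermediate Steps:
D(C, m) = 1635 (D(C, m) = -21 + 3*(46*12) = -21 + 3*552 = -21 + 1656 = 1635)
(261623 + 332916)/(D(57, 406) + 73757) = (261623 + 332916)/(1635 + 73757) = 594539/75392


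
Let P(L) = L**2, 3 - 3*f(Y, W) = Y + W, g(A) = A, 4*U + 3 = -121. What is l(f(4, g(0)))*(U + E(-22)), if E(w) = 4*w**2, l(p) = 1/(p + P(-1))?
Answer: 5715/2 ≈ 2857.5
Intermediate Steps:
U = -31 (U = -3/4 + (1/4)*(-121) = -3/4 - 121/4 = -31)
f(Y, W) = 1 - W/3 - Y/3 (f(Y, W) = 1 - (Y + W)/3 = 1 - (W + Y)/3 = 1 + (-W/3 - Y/3) = 1 - W/3 - Y/3)
l(p) = 1/(1 + p) (l(p) = 1/(p + (-1)**2) = 1/(p + 1) = 1/(1 + p))
l(f(4, g(0)))*(U + E(-22)) = (-31 + 4*(-22)**2)/(1 + (1 - 1/3*0 - 1/3*4)) = (-31 + 4*484)/(1 + (1 + 0 - 4/3)) = (-31 + 1936)/(1 - 1/3) = 1905/(2/3) = (3/2)*1905 = 5715/2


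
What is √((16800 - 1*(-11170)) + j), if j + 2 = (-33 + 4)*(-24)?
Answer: 2*√7166 ≈ 169.30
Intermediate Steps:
j = 694 (j = -2 + (-33 + 4)*(-24) = -2 - 29*(-24) = -2 + 696 = 694)
√((16800 - 1*(-11170)) + j) = √((16800 - 1*(-11170)) + 694) = √((16800 + 11170) + 694) = √(27970 + 694) = √28664 = 2*√7166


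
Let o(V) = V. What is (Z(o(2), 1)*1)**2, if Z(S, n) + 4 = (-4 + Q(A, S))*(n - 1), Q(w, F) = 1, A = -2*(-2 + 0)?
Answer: 16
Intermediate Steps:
A = 4 (A = -2*(-2) = 4)
Z(S, n) = -1 - 3*n (Z(S, n) = -4 + (-4 + 1)*(n - 1) = -4 - 3*(-1 + n) = -4 + (3 - 3*n) = -1 - 3*n)
(Z(o(2), 1)*1)**2 = ((-1 - 3*1)*1)**2 = ((-1 - 3)*1)**2 = (-4*1)**2 = (-4)**2 = 16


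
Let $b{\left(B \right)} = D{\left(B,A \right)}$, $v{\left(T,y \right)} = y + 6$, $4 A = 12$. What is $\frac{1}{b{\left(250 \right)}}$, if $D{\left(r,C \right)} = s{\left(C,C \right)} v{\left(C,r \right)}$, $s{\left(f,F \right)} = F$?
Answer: $\frac{1}{768} \approx 0.0013021$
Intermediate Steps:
$A = 3$ ($A = \frac{1}{4} \cdot 12 = 3$)
$v{\left(T,y \right)} = 6 + y$
$D{\left(r,C \right)} = C \left(6 + r\right)$
$b{\left(B \right)} = 18 + 3 B$ ($b{\left(B \right)} = 3 \left(6 + B\right) = 18 + 3 B$)
$\frac{1}{b{\left(250 \right)}} = \frac{1}{18 + 3 \cdot 250} = \frac{1}{18 + 750} = \frac{1}{768}$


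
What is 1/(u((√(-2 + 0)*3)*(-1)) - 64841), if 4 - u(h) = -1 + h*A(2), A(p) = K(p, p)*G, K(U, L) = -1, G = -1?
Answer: -3602/233539273 - I*√2/1401235638 ≈ -1.5424e-5 - 1.0093e-9*I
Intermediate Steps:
A(p) = 1 (A(p) = -1*(-1) = 1)
u(h) = 5 - h (u(h) = 4 - (-1 + h*1) = 4 - (-1 + h) = 4 + (1 - h) = 5 - h)
1/(u((√(-2 + 0)*3)*(-1)) - 64841) = 1/((5 - √(-2 + 0)*3*(-1)) - 64841) = 1/((5 - √(-2)*3*(-1)) - 64841) = 1/((5 - (I*√2)*3*(-1)) - 64841) = 1/((5 - 3*I*√2*(-1)) - 64841) = 1/((5 - (-3)*I*√2) - 64841) = 1/((5 + 3*I*√2) - 64841) = 1/(-64836 + 3*I*√2)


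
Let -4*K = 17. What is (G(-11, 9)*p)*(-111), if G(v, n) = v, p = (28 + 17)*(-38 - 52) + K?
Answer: -19800957/4 ≈ -4.9502e+6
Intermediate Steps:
K = -17/4 (K = -1/4*17 = -17/4 ≈ -4.2500)
p = -16217/4 (p = (28 + 17)*(-38 - 52) - 17/4 = 45*(-90) - 17/4 = -4050 - 17/4 = -16217/4 ≈ -4054.3)
(G(-11, 9)*p)*(-111) = -11*(-16217/4)*(-111) = (178387/4)*(-111) = -19800957/4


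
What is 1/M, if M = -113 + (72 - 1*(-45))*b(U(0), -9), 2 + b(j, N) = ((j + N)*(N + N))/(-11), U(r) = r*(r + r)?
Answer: -11/22771 ≈ -0.00048307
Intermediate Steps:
U(r) = 2*r² (U(r) = r*(2*r) = 2*r²)
b(j, N) = -2 - 2*N*(N + j)/11 (b(j, N) = -2 + ((j + N)*(N + N))/(-11) = -2 + ((N + j)*(2*N))*(-1/11) = -2 + (2*N*(N + j))*(-1/11) = -2 - 2*N*(N + j)/11)
M = -22771/11 (M = -113 + (72 - 1*(-45))*(-2 - 2/11*(-9)² - 2/11*(-9)*2*0²) = -113 + (72 + 45)*(-2 - 2/11*81 - 2/11*(-9)*2*0) = -113 + 117*(-2 - 162/11 - 2/11*(-9)*0) = -113 + 117*(-2 - 162/11 + 0) = -113 + 117*(-184/11) = -113 - 21528/11 = -22771/11 ≈ -2070.1)
1/M = 1/(-22771/11) = -11/22771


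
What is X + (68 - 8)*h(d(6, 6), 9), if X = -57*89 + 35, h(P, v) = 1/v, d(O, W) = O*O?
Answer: -15094/3 ≈ -5031.3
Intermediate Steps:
d(O, W) = O**2
h(P, v) = 1/v
X = -5038 (X = -5073 + 35 = -5038)
X + (68 - 8)*h(d(6, 6), 9) = -5038 + (68 - 8)/9 = -5038 + 60*(1/9) = -5038 + 20/3 = -15094/3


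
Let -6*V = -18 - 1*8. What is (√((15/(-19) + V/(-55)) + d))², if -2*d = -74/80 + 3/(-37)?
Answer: -677821/1855920 ≈ -0.36522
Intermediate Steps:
V = 13/3 (V = -(-18 - 1*8)/6 = -(-18 - 8)/6 = -⅙*(-26) = 13/3 ≈ 4.3333)
d = 1489/2960 (d = -(-74/80 + 3/(-37))/2 = -(-74*1/80 + 3*(-1/37))/2 = -(-37/40 - 3/37)/2 = -½*(-1489/1480) = 1489/2960 ≈ 0.50304)
(√((15/(-19) + V/(-55)) + d))² = (√((15/(-19) + (13/3)/(-55)) + 1489/2960))² = (√((15*(-1/19) + (13/3)*(-1/55)) + 1489/2960))² = (√((-15/19 - 13/165) + 1489/2960))² = (√(-2722/3135 + 1489/2960))² = (√(-677821/1855920))² = (I*√78623846895/463980)² = -677821/1855920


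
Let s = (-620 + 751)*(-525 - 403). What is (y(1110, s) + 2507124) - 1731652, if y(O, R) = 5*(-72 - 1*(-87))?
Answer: 775547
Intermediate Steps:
s = -121568 (s = 131*(-928) = -121568)
y(O, R) = 75 (y(O, R) = 5*(-72 + 87) = 5*15 = 75)
(y(1110, s) + 2507124) - 1731652 = (75 + 2507124) - 1731652 = 2507199 - 1731652 = 775547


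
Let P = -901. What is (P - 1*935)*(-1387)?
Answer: 2546532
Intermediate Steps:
(P - 1*935)*(-1387) = (-901 - 1*935)*(-1387) = (-901 - 935)*(-1387) = -1836*(-1387) = 2546532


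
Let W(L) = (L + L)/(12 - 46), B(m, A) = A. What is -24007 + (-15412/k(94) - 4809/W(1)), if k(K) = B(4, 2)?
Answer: 50040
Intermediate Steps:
k(K) = 2
W(L) = -L/17 (W(L) = (2*L)/(-34) = (2*L)*(-1/34) = -L/17)
-24007 + (-15412/k(94) - 4809/W(1)) = -24007 + (-15412/2 - 4809/((-1/17*1))) = -24007 + (-15412*½ - 4809/(-1/17)) = -24007 + (-7706 - 4809*(-17)) = -24007 + (-7706 + 81753) = -24007 + 74047 = 50040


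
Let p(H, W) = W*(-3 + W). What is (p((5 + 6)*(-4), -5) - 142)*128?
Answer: -13056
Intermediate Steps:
(p((5 + 6)*(-4), -5) - 142)*128 = (-5*(-3 - 5) - 142)*128 = (-5*(-8) - 142)*128 = (40 - 142)*128 = -102*128 = -13056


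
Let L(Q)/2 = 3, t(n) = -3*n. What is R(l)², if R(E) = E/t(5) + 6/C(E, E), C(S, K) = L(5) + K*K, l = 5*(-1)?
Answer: 2401/8649 ≈ 0.27760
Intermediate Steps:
L(Q) = 6 (L(Q) = 2*3 = 6)
l = -5
C(S, K) = 6 + K² (C(S, K) = 6 + K*K = 6 + K²)
R(E) = 6/(6 + E²) - E/15 (R(E) = E/((-3*5)) + 6/(6 + E²) = E/(-15) + 6/(6 + E²) = E*(-1/15) + 6/(6 + E²) = -E/15 + 6/(6 + E²) = 6/(6 + E²) - E/15)
R(l)² = ((90 - 1*(-5)*(6 + (-5)²))/(15*(6 + (-5)²)))² = ((90 - 1*(-5)*(6 + 25))/(15*(6 + 25)))² = ((1/15)*(90 - 1*(-5)*31)/31)² = ((1/15)*(1/31)*(90 + 155))² = ((1/15)*(1/31)*245)² = (49/93)² = 2401/8649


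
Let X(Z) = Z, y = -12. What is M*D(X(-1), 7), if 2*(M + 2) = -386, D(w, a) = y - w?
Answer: 2145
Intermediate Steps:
D(w, a) = -12 - w
M = -195 (M = -2 + (½)*(-386) = -2 - 193 = -195)
M*D(X(-1), 7) = -195*(-12 - 1*(-1)) = -195*(-12 + 1) = -195*(-11) = 2145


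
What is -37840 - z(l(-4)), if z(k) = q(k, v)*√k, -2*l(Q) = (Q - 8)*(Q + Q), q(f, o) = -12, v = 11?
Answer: -37840 + 48*I*√3 ≈ -37840.0 + 83.138*I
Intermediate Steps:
l(Q) = -Q*(-8 + Q) (l(Q) = -(Q - 8)*(Q + Q)/2 = -(-8 + Q)*2*Q/2 = -Q*(-8 + Q))
z(k) = -12*√k
-37840 - z(l(-4)) = -37840 - (-12)*√(-4*(8 - 1*(-4))) = -37840 - (-12)*√(-4*(8 + 4)) = -37840 - (-12)*√(-4*12) = -37840 - (-12)*√(-48) = -37840 - (-12)*4*I*√3 = -37840 - (-48)*I*√3 = -37840 + 48*I*√3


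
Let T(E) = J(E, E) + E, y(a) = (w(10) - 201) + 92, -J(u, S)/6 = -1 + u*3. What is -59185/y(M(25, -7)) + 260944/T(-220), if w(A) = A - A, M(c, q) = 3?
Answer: 125074953/204157 ≈ 612.64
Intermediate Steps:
J(u, S) = 6 - 18*u (J(u, S) = -6*(-1 + u*3) = -6*(-1 + 3*u) = 6 - 18*u)
w(A) = 0
y(a) = -109 (y(a) = (0 - 201) + 92 = -201 + 92 = -109)
T(E) = 6 - 17*E (T(E) = (6 - 18*E) + E = 6 - 17*E)
-59185/y(M(25, -7)) + 260944/T(-220) = -59185/(-109) + 260944/(6 - 17*(-220)) = -59185*(-1/109) + 260944/(6 + 3740) = 59185/109 + 260944/3746 = 59185/109 + 260944*(1/3746) = 59185/109 + 130472/1873 = 125074953/204157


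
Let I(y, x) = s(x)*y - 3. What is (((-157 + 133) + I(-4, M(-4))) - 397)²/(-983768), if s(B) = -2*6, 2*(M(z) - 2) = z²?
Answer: -17672/122971 ≈ -0.14371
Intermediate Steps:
M(z) = 2 + z²/2
s(B) = -12
I(y, x) = -3 - 12*y (I(y, x) = -12*y - 3 = -3 - 12*y)
(((-157 + 133) + I(-4, M(-4))) - 397)²/(-983768) = (((-157 + 133) + (-3 - 12*(-4))) - 397)²/(-983768) = ((-24 + (-3 + 48)) - 397)²*(-1/983768) = ((-24 + 45) - 397)²*(-1/983768) = (21 - 397)²*(-1/983768) = (-376)²*(-1/983768) = 141376*(-1/983768) = -17672/122971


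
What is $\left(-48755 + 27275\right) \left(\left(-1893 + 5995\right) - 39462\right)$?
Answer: $759532800$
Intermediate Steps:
$\left(-48755 + 27275\right) \left(\left(-1893 + 5995\right) - 39462\right) = - 21480 \left(4102 - 39462\right) = \left(-21480\right) \left(-35360\right) = 759532800$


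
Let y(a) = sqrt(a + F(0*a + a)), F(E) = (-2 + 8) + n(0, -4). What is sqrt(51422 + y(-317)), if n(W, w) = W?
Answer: sqrt(51422 + I*sqrt(311)) ≈ 226.76 + 0.0389*I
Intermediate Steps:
F(E) = 6 (F(E) = (-2 + 8) + 0 = 6 + 0 = 6)
y(a) = sqrt(6 + a) (y(a) = sqrt(a + 6) = sqrt(6 + a))
sqrt(51422 + y(-317)) = sqrt(51422 + sqrt(6 - 317)) = sqrt(51422 + sqrt(-311)) = sqrt(51422 + I*sqrt(311))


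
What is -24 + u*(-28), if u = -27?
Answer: 732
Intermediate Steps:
-24 + u*(-28) = -24 - 27*(-28) = -24 + 756 = 732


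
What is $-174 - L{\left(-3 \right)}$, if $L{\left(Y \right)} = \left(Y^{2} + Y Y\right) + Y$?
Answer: $-189$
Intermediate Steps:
$L{\left(Y \right)} = Y + 2 Y^{2}$ ($L{\left(Y \right)} = \left(Y^{2} + Y^{2}\right) + Y = 2 Y^{2} + Y = Y + 2 Y^{2}$)
$-174 - L{\left(-3 \right)} = -174 - - 3 \left(1 + 2 \left(-3\right)\right) = -174 - - 3 \left(1 - 6\right) = -174 - \left(-3\right) \left(-5\right) = -174 - 15 = -189$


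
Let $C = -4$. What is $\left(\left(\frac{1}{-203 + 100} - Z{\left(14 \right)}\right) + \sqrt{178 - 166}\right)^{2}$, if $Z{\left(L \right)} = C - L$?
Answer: $\frac{3560917}{10609} + \frac{7412 \sqrt{3}}{103} \approx 460.29$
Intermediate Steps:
$Z{\left(L \right)} = -4 - L$
$\left(\left(\frac{1}{-203 + 100} - Z{\left(14 \right)}\right) + \sqrt{178 - 166}\right)^{2} = \left(\left(\frac{1}{-203 + 100} - \left(-4 - 14\right)\right) + \sqrt{178 - 166}\right)^{2} = \left(\left(\frac{1}{-103} - \left(-4 - 14\right)\right) + \sqrt{12}\right)^{2} = \left(\left(- \frac{1}{103} - -18\right) + 2 \sqrt{3}\right)^{2} = \left(\left(- \frac{1}{103} + 18\right) + 2 \sqrt{3}\right)^{2} = \left(\frac{1853}{103} + 2 \sqrt{3}\right)^{2}$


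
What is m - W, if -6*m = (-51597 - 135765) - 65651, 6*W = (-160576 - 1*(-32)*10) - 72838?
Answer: 486107/6 ≈ 81018.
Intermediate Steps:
W = -38849 (W = ((-160576 - 1*(-32)*10) - 72838)/6 = ((-160576 + 32*10) - 72838)/6 = ((-160576 + 320) - 72838)/6 = (-160256 - 72838)/6 = (⅙)*(-233094) = -38849)
m = 253013/6 (m = -((-51597 - 135765) - 65651)/6 = -(-187362 - 65651)/6 = -⅙*(-253013) = 253013/6 ≈ 42169.)
m - W = 253013/6 - 1*(-38849) = 253013/6 + 38849 = 486107/6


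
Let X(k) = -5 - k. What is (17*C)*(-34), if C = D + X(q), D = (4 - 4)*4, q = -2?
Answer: 1734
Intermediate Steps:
D = 0 (D = 0*4 = 0)
C = -3 (C = 0 + (-5 - 1*(-2)) = 0 + (-5 + 2) = 0 - 3 = -3)
(17*C)*(-34) = (17*(-3))*(-34) = -51*(-34) = 1734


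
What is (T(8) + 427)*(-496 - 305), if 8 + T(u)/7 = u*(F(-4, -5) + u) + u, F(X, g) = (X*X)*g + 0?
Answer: 2887605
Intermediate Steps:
F(X, g) = g*X**2 (F(X, g) = X**2*g + 0 = g*X**2 + 0 = g*X**2)
T(u) = -56 + 7*u + 7*u*(-80 + u) (T(u) = -56 + 7*(u*(-5*(-4)**2 + u) + u) = -56 + 7*(u*(-5*16 + u) + u) = -56 + 7*(u*(-80 + u) + u) = -56 + 7*(u + u*(-80 + u)) = -56 + (7*u + 7*u*(-80 + u)) = -56 + 7*u + 7*u*(-80 + u))
(T(8) + 427)*(-496 - 305) = ((-56 - 553*8 + 7*8**2) + 427)*(-496 - 305) = ((-56 - 4424 + 7*64) + 427)*(-801) = ((-56 - 4424 + 448) + 427)*(-801) = (-4032 + 427)*(-801) = -3605*(-801) = 2887605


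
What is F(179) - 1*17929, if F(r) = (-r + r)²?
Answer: -17929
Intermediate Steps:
F(r) = 0 (F(r) = 0² = 0)
F(179) - 1*17929 = 0 - 1*17929 = 0 - 17929 = -17929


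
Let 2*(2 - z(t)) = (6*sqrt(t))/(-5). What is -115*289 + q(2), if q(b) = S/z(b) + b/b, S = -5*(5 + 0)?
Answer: -1363219/41 + 375*sqrt(2)/82 ≈ -33243.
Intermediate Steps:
S = -25 (S = -5*5 = -25)
z(t) = 2 + 3*sqrt(t)/5 (z(t) = 2 - 6*sqrt(t)/(2*(-5)) = 2 - 6*sqrt(t)*(-1)/(2*5) = 2 - (-3)*sqrt(t)/5 = 2 + 3*sqrt(t)/5)
q(b) = 1 - 25/(2 + 3*sqrt(b)/5) (q(b) = -25/(2 + 3*sqrt(b)/5) + b/b = -25/(2 + 3*sqrt(b)/5) + 1 = 1 - 25/(2 + 3*sqrt(b)/5))
-115*289 + q(2) = -115*289 + (-115 + 3*sqrt(2))/(10 + 3*sqrt(2)) = -33235 + (-115 + 3*sqrt(2))/(10 + 3*sqrt(2))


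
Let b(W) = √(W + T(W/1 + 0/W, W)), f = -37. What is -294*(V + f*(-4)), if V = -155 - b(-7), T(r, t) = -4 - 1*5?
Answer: 2058 + 1176*I ≈ 2058.0 + 1176.0*I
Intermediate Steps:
T(r, t) = -9 (T(r, t) = -4 - 5 = -9)
b(W) = √(-9 + W) (b(W) = √(W - 9) = √(-9 + W))
V = -155 - 4*I (V = -155 - √(-9 - 7) = -155 - √(-16) = -155 - 4*I ≈ -155.0 - 4.0*I)
-294*(V + f*(-4)) = -294*((-155 - 4*I) - 37*(-4)) = -294*((-155 - 4*I) + 148) = -294*(-7 - 4*I) = 2058 + 1176*I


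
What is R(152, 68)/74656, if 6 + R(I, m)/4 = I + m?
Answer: 107/9332 ≈ 0.011466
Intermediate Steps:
R(I, m) = -24 + 4*I + 4*m (R(I, m) = -24 + 4*(I + m) = -24 + (4*I + 4*m) = -24 + 4*I + 4*m)
R(152, 68)/74656 = (-24 + 4*152 + 4*68)/74656 = (-24 + 608 + 272)*(1/74656) = 856*(1/74656) = 107/9332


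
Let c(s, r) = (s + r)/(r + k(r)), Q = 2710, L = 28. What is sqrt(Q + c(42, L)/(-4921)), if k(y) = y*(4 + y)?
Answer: sqrt(285866911483230)/324786 ≈ 52.058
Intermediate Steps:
c(s, r) = (r + s)/(r + r*(4 + r)) (c(s, r) = (s + r)/(r + r*(4 + r)) = (r + s)/(r + r*(4 + r)))
sqrt(Q + c(42, L)/(-4921)) = sqrt(2710 + ((28 + 42)/(28*(5 + 28)))/(-4921)) = sqrt(2710 + ((1/28)*70/33)*(-1/4921)) = sqrt(2710 + ((1/28)*(1/33)*70)*(-1/4921)) = sqrt(2710 + (5/66)*(-1/4921)) = sqrt(2710 - 5/324786) = sqrt(880170055/324786) = sqrt(285866911483230)/324786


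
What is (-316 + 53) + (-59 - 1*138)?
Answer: -460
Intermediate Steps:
(-316 + 53) + (-59 - 1*138) = -263 + (-59 - 138) = -263 - 197 = -460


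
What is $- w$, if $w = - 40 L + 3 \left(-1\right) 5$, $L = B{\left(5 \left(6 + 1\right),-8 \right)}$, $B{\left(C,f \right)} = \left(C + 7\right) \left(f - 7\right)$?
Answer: $-25185$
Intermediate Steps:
$B{\left(C,f \right)} = \left(-7 + f\right) \left(7 + C\right)$ ($B{\left(C,f \right)} = \left(7 + C\right) \left(-7 + f\right) = \left(-7 + f\right) \left(7 + C\right)$)
$L = -630$ ($L = -49 - 7 \cdot 5 \left(6 + 1\right) + 7 \left(-8\right) + 5 \left(6 + 1\right) \left(-8\right) = -49 - 7 \cdot 5 \cdot 7 - 56 + 5 \cdot 7 \left(-8\right) = -49 - 245 - 56 + 35 \left(-8\right) = -49 - 245 - 56 - 280 = -630$)
$w = 25185$ ($w = \left(-40\right) \left(-630\right) + 3 \left(-1\right) 5 = 25200 - 15 = 25185$)
$- w = \left(-1\right) 25185 = -25185$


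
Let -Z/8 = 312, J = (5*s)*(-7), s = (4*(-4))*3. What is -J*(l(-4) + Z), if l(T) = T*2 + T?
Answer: 4213440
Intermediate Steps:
s = -48 (s = -16*3 = -48)
l(T) = 3*T (l(T) = 2*T + T = 3*T)
J = 1680 (J = (5*(-48))*(-7) = -240*(-7) = 1680)
Z = -2496 (Z = -8*312 = -2496)
-J*(l(-4) + Z) = -1680*(3*(-4) - 2496) = -1680*(-12 - 2496) = -1680*(-2508) = -1*(-4213440) = 4213440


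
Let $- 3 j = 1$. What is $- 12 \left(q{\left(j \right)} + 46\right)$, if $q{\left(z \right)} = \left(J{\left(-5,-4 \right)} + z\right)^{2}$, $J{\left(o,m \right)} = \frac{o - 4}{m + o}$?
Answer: $- \frac{1672}{3} \approx -557.33$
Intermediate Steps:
$J{\left(o,m \right)} = \frac{-4 + o}{m + o}$
$j = - \frac{1}{3}$ ($j = \left(- \frac{1}{3}\right) 1 = - \frac{1}{3} \approx -0.33333$)
$q{\left(z \right)} = \left(1 + z\right)^{2}$ ($q{\left(z \right)} = \left(\frac{-4 - 5}{-4 - 5} + z\right)^{2} = \left(\frac{1}{-9} \left(-9\right) + z\right)^{2} = \left(\left(- \frac{1}{9}\right) \left(-9\right) + z\right)^{2} = \left(1 + z\right)^{2}$)
$- 12 \left(q{\left(j \right)} + 46\right) = - 12 \left(\left(1 - \frac{1}{3}\right)^{2} + 46\right) = - 12 \left(\left(\frac{2}{3}\right)^{2} + 46\right) = - 12 \left(\frac{4}{9} + 46\right) = \left(-12\right) \frac{418}{9} = - \frac{1672}{3}$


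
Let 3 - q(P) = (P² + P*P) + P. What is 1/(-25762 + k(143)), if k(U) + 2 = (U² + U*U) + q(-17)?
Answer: 1/14576 ≈ 6.8606e-5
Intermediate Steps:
q(P) = 3 - P - 2*P² (q(P) = 3 - ((P² + P*P) + P) = 3 - ((P² + P²) + P) = 3 - (2*P² + P) = 3 - (P + 2*P²) = 3 + (-P - 2*P²) = 3 - P - 2*P²)
k(U) = -560 + 2*U² (k(U) = -2 + ((U² + U*U) + (3 - 1*(-17) - 2*(-17)²)) = -2 + ((U² + U²) + (3 + 17 - 2*289)) = -2 + (2*U² + (3 + 17 - 578)) = -2 + (2*U² - 558) = -2 + (-558 + 2*U²) = -560 + 2*U²)
1/(-25762 + k(143)) = 1/(-25762 + (-560 + 2*143²)) = 1/(-25762 + (-560 + 2*20449)) = 1/(-25762 + (-560 + 40898)) = 1/(-25762 + 40338) = 1/14576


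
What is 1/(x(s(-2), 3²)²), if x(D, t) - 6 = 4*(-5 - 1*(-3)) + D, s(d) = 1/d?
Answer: 4/25 ≈ 0.16000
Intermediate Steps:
s(d) = 1/d
x(D, t) = -2 + D (x(D, t) = 6 + (4*(-5 - 1*(-3)) + D) = 6 + (4*(-5 + 3) + D) = 6 + (4*(-2) + D) = 6 + (-8 + D) = -2 + D)
1/(x(s(-2), 3²)²) = 1/((-2 + 1/(-2))²) = 1/((-2 - ½)²) = 1/((-5/2)²) = 1/(25/4) = 4/25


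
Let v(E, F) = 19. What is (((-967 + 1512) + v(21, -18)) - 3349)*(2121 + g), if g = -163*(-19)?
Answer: -14532130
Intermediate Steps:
g = 3097
(((-967 + 1512) + v(21, -18)) - 3349)*(2121 + g) = (((-967 + 1512) + 19) - 3349)*(2121 + 3097) = ((545 + 19) - 3349)*5218 = (564 - 3349)*5218 = -2785*5218 = -14532130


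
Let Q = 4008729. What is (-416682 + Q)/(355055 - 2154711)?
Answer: -3592047/1799656 ≈ -1.9960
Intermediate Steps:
(-416682 + Q)/(355055 - 2154711) = (-416682 + 4008729)/(355055 - 2154711) = 3592047/(-1799656) = 3592047*(-1/1799656) = -3592047/1799656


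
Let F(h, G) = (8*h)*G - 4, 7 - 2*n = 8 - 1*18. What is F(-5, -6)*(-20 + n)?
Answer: -2714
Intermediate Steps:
n = 17/2 (n = 7/2 - (8 - 1*18)/2 = 7/2 - (8 - 18)/2 = 7/2 - ½*(-10) = 7/2 + 5 = 17/2 ≈ 8.5000)
F(h, G) = -4 + 8*G*h (F(h, G) = 8*G*h - 4 = -4 + 8*G*h)
F(-5, -6)*(-20 + n) = (-4 + 8*(-6)*(-5))*(-20 + 17/2) = (-4 + 240)*(-23/2) = 236*(-23/2) = -2714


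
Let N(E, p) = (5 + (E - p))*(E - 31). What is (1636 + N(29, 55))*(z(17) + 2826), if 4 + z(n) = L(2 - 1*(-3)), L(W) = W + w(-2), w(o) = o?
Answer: 4740350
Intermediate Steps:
N(E, p) = (-31 + E)*(5 + E - p) (N(E, p) = (5 + E - p)*(-31 + E) = (-31 + E)*(5 + E - p))
L(W) = -2 + W (L(W) = W - 2 = -2 + W)
z(n) = -1 (z(n) = -4 + (-2 + (2 - 1*(-3))) = -4 + (-2 + (2 + 3)) = -4 + (-2 + 5) = -4 + 3 = -1)
(1636 + N(29, 55))*(z(17) + 2826) = (1636 + (-155 + 29² - 26*29 + 31*55 - 1*29*55))*(-1 + 2826) = (1636 + (-155 + 841 - 754 + 1705 - 1595))*2825 = (1636 + 42)*2825 = 1678*2825 = 4740350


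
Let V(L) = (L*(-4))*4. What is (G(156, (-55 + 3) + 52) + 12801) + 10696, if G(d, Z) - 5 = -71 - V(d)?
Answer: 25927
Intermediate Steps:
V(L) = -16*L (V(L) = -4*L*4 = -16*L)
G(d, Z) = -66 + 16*d (G(d, Z) = 5 + (-71 - (-16)*d) = 5 + (-71 + 16*d) = -66 + 16*d)
(G(156, (-55 + 3) + 52) + 12801) + 10696 = ((-66 + 16*156) + 12801) + 10696 = ((-66 + 2496) + 12801) + 10696 = (2430 + 12801) + 10696 = 15231 + 10696 = 25927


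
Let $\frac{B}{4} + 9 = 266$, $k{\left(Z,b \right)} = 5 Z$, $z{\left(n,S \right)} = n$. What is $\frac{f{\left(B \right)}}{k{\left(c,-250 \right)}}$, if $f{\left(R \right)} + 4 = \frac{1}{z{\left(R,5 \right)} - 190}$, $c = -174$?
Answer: $\frac{1117}{243020} \approx 0.0045963$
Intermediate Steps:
$B = 1028$ ($B = -36 + 4 \cdot 266 = -36 + 1064 = 1028$)
$f{\left(R \right)} = -4 + \frac{1}{-190 + R}$ ($f{\left(R \right)} = -4 + \frac{1}{R - 190} = -4 + \frac{1}{-190 + R}$)
$\frac{f{\left(B \right)}}{k{\left(c,-250 \right)}} = \frac{\frac{1}{-190 + 1028} \left(761 - 4112\right)}{5 \left(-174\right)} = \frac{\frac{1}{838} \left(761 - 4112\right)}{-870} = \frac{1}{838} \left(-3351\right) \left(- \frac{1}{870}\right) = \left(- \frac{3351}{838}\right) \left(- \frac{1}{870}\right) = \frac{1117}{243020}$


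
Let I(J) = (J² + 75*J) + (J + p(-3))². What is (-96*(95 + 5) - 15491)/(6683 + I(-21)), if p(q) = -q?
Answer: -25091/5873 ≈ -4.2723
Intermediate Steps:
I(J) = J² + (3 + J)² + 75*J (I(J) = (J² + 75*J) + (J - 1*(-3))² = (J² + 75*J) + (J + 3)² = (J² + 75*J) + (3 + J)² = J² + (3 + J)² + 75*J)
(-96*(95 + 5) - 15491)/(6683 + I(-21)) = (-96*(95 + 5) - 15491)/(6683 + (9 + 2*(-21)² + 81*(-21))) = (-96*100 - 15491)/(6683 + (9 + 2*441 - 1701)) = (-9600 - 15491)/(6683 + (9 + 882 - 1701)) = -25091/(6683 - 810) = -25091/5873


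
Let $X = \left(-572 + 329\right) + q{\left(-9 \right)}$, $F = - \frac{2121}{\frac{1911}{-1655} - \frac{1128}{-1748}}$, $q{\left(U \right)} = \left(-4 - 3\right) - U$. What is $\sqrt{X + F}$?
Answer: $\frac{\sqrt{59156279828214}}{122799} \approx 62.633$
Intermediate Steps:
$q{\left(U \right)} = -7 - U$ ($q{\left(U \right)} = \left(-4 - 3\right) - U = -7 - U$)
$F = \frac{511327145}{122799}$ ($F = - \frac{2121}{1911 \left(- \frac{1}{1655}\right) - - \frac{282}{437}} = - \frac{2121}{- \frac{1911}{1655} + \frac{282}{437}} = - \frac{2121}{- \frac{368397}{723235}} = \left(-2121\right) \left(- \frac{723235}{368397}\right) = \frac{511327145}{122799} \approx 4163.9$)
$X = -241$ ($X = \left(-572 + 329\right) - -2 = -243 + \left(-7 + 9\right) = -243 + 2 = -241$)
$\sqrt{X + F} = \sqrt{-241 + \frac{511327145}{122799}} = \sqrt{\frac{481732586}{122799}} = \frac{\sqrt{59156279828214}}{122799}$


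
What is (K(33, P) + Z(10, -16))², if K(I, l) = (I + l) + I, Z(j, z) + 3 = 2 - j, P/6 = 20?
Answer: 30625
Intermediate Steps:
P = 120 (P = 6*20 = 120)
Z(j, z) = -1 - j (Z(j, z) = -3 + (2 - j) = -1 - j)
K(I, l) = l + 2*I
(K(33, P) + Z(10, -16))² = ((120 + 2*33) + (-1 - 1*10))² = ((120 + 66) + (-1 - 10))² = (186 - 11)² = 175² = 30625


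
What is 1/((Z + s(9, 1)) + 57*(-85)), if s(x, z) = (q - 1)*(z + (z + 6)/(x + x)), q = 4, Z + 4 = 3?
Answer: -6/29051 ≈ -0.00020653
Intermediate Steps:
Z = -1 (Z = -4 + 3 = -1)
s(x, z) = 3*z + 3*(6 + z)/(2*x) (s(x, z) = (4 - 1)*(z + (z + 6)/(x + x)) = 3*(z + (6 + z)/((2*x))) = 3*(z + (6 + z)*(1/(2*x))) = 3*(z + (6 + z)/(2*x)) = 3*z + 3*(6 + z)/(2*x))
1/((Z + s(9, 1)) + 57*(-85)) = 1/((-1 + (3/2)*(6 + 1 + 2*9*1)/9) + 57*(-85)) = 1/((-1 + (3/2)*(1/9)*(6 + 1 + 18)) - 4845) = 1/((-1 + (3/2)*(1/9)*25) - 4845) = 1/((-1 + 25/6) - 4845) = 1/(19/6 - 4845) = 1/(-29051/6) = -6/29051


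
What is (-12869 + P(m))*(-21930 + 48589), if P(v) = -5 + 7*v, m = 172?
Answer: -311110530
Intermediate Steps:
(-12869 + P(m))*(-21930 + 48589) = (-12869 + (-5 + 7*172))*(-21930 + 48589) = (-12869 + (-5 + 1204))*26659 = (-12869 + 1199)*26659 = -11670*26659 = -311110530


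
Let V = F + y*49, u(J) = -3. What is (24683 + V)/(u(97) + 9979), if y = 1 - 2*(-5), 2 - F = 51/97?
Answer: 2446677/967672 ≈ 2.5284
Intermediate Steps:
F = 143/97 (F = 2 - 51/97 = 143/97 ≈ 1.4742)
y = 11 (y = 1 + 10 = 11)
V = 52426/97 (V = 143/97 + 11*49 = 143/97 + 539 = 52426/97 ≈ 540.47)
(24683 + V)/(u(97) + 9979) = (24683 + 52426/97)/(-3 + 9979) = (2446677/97)/9976 = (2446677/97)*(1/9976) = 2446677/967672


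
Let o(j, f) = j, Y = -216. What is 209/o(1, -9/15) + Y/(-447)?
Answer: 31213/149 ≈ 209.48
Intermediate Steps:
209/o(1, -9/15) + Y/(-447) = 209/1 - 216/(-447) = 209*1 - 216*(-1/447) = 209 + 72/149 = 31213/149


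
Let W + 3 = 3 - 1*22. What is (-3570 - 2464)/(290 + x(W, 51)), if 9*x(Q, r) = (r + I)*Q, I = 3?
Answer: -3017/79 ≈ -38.190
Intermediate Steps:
W = -22 (W = -3 + (3 - 1*22) = -3 + (3 - 22) = -3 - 19 = -22)
x(Q, r) = Q*(3 + r)/9 (x(Q, r) = ((r + 3)*Q)/9 = ((3 + r)*Q)/9 = (Q*(3 + r))/9 = Q*(3 + r)/9)
(-3570 - 2464)/(290 + x(W, 51)) = (-3570 - 2464)/(290 + (⅑)*(-22)*(3 + 51)) = -6034/(290 + (⅑)*(-22)*54) = -6034/(290 - 132) = -6034/158 = -6034*1/158 = -3017/79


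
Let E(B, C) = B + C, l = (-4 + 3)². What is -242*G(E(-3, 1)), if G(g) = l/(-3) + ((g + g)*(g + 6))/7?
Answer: 13310/21 ≈ 633.81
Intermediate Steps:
l = 1 (l = (-1)² = 1)
G(g) = -⅓ + 2*g*(6 + g)/7 (G(g) = 1/(-3) + ((g + g)*(g + 6))/7 = 1*(-⅓) + ((2*g)*(6 + g))*(⅐) = -⅓ + (2*g*(6 + g))*(⅐) = -⅓ + 2*g*(6 + g)/7)
-242*G(E(-3, 1)) = -242*(-⅓ + 2*(-3 + 1)²/7 + 12*(-3 + 1)/7) = -242*(-⅓ + (2/7)*(-2)² + (12/7)*(-2)) = -242*(-⅓ + (2/7)*4 - 24/7) = -242*(-⅓ + 8/7 - 24/7) = -242*(-55/21) = 13310/21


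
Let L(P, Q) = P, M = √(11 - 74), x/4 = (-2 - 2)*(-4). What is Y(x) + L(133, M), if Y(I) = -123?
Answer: 10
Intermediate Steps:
x = 64 (x = 4*((-2 - 2)*(-4)) = 4*(-4*(-4)) = 4*16 = 64)
M = 3*I*√7 (M = √(-63) = 3*I*√7 ≈ 7.9373*I)
Y(x) + L(133, M) = -123 + 133 = 10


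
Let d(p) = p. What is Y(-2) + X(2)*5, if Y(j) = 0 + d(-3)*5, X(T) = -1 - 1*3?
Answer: -35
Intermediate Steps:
X(T) = -4 (X(T) = -1 - 3 = -4)
Y(j) = -15 (Y(j) = 0 - 3*5 = 0 - 15 = -15)
Y(-2) + X(2)*5 = -15 - 4*5 = -15 - 20 = -35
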